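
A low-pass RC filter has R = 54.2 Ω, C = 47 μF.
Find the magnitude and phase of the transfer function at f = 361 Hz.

Step 1 — Angular frequency: ω = 2π·361 = 2268 rad/s.
Step 2 — Transfer function: H(jω) = 1/(1 + jωRC).
Step 3 — Denominator: 1 + jωRC = 1 + j·2268·54.2·4.7e-05 = 1 + j5.778.
Step 4 — H = 0.02908 - j0.168.
Step 5 — Magnitude: |H| = 0.1705 (-15.4 dB); phase: φ = -80.2°.

|H| = 0.1705 (-15.4 dB), φ = -80.2°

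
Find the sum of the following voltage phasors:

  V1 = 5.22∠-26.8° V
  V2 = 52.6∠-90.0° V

Step 1 — Convert each phasor to rectangular form:
  V1 = 5.22·(cos(-26.8°) + j·sin(-26.8°)) = 4.659 - j2.354 V
  V2 = 52.6·(cos(-90.0°) + j·sin(-90.0°)) = 0 - j52.6 V
Step 2 — Sum components: V_total = 4.659 - j54.95 V.
Step 3 — Convert to polar: |V_total| = 55.15 V, ∠V_total = -85.2°.

V_total = 55.15∠-85.2° V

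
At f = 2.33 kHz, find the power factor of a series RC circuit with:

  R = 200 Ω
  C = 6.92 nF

Step 1 — Angular frequency: ω = 2π·f = 2π·2330 = 1.464e+04 rad/s.
Step 2 — Component impedances:
  R: Z = R = 200 Ω
  C: Z = 1/(jωC) = -j/(ω·C) = 0 - j9871 Ω
Step 3 — Series combination: Z_total = R + C = 200 - j9871 Ω = 9873∠-88.8° Ω.
Step 4 — Power factor: PF = cos(φ) = Re(Z)/|Z| = 200/9873 = 0.02026.
Step 5 — Type: Im(Z) = -9871 ⇒ leading (phase φ = -88.8°).

PF = 0.02026 (leading, φ = -88.8°)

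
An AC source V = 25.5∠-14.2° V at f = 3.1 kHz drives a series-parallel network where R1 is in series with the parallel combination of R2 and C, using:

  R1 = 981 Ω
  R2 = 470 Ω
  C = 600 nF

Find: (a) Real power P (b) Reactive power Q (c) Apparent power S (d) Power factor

Step 1 — Angular frequency: ω = 2π·f = 2π·3100 = 1.948e+04 rad/s.
Step 2 — Component impedances:
  R1: Z = R = 981 Ω
  R2: Z = R = 470 Ω
  C: Z = 1/(jωC) = -j/(ω·C) = 0 - j85.57 Ω
Step 3 — Parallel branch: R2 || C = 1/(1/R2 + 1/C) = 15.08 - j82.82 Ω.
Step 4 — Series with R1: Z_total = R1 + (R2 || C) = 996.1 - j82.82 Ω = 999.5∠-4.8° Ω.
Step 5 — Source phasor: V = 25.5∠-14.2° V = 24.72 - j6.255 V.
Step 6 — Current: I = V / Z = 0.02517 - j0.004187 A = 0.02551∠-9.4° A.
Step 7 — Complex power: S = V·I* = 0.6483 - j0.05391 VA.
Step 8 — Real power: P = Re(S) = 0.6483 W.
Step 9 — Reactive power: Q = Im(S) = -0.05391 VAR.
Step 10 — Apparent power: |S| = 0.6506 VA.
Step 11 — Power factor: PF = P/|S| = 0.9966 (leading).

(a) P = 0.6483 W  (b) Q = -0.05391 VAR  (c) S = 0.6506 VA  (d) PF = 0.9966 (leading)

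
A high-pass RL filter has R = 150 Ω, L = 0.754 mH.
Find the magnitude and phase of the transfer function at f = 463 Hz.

Step 1 — Angular frequency: ω = 2π·463 = 2909 rad/s.
Step 2 — Transfer function: H(jω) = jωL/(R + jωL).
Step 3 — Numerator jωL = j·2.193; denominator R + jωL = 150 + j2.193.
Step 4 — H = 0.0002138 + j0.01462.
Step 5 — Magnitude: |H| = 0.01462 (-36.7 dB); phase: φ = 89.2°.

|H| = 0.01462 (-36.7 dB), φ = 89.2°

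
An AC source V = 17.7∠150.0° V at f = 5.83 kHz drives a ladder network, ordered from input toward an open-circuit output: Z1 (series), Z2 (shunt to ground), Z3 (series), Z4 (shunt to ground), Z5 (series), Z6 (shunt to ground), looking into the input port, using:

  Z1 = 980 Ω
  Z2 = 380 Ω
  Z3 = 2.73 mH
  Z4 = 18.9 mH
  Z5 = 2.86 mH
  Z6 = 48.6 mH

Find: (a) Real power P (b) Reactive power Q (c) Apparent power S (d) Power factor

Step 1 — Angular frequency: ω = 2π·f = 2π·5830 = 3.663e+04 rad/s.
Step 2 — Component impedances:
  Z1: Z = R = 980 Ω
  Z2: Z = R = 380 Ω
  Z3: Z = jωL = j·3.663e+04·0.00273 = 0 + j100 Ω
  Z4: Z = jωL = j·3.663e+04·0.0189 = 0 + j692.3 Ω
  Z5: Z = jωL = j·3.663e+04·0.00286 = 0 + j104.8 Ω
  Z6: Z = jωL = j·3.663e+04·0.0486 = 0 + j1780 Ω
Step 3 — Ladder network (open output): work backward from the far end, alternating series and parallel combinations. Z_in = 1253 + j171 Ω = 1264∠7.8° Ω.
Step 4 — Source phasor: V = 17.7∠150.0° V = -15.33 + j8.85 V.
Step 5 — Current: I = V / Z = -0.01106 + j0.008574 A = 0.014∠142.2° A.
Step 6 — Complex power: S = V·I* = 0.2455 + j0.0335 VA.
Step 7 — Real power: P = Re(S) = 0.2455 W.
Step 8 — Reactive power: Q = Im(S) = 0.0335 VAR.
Step 9 — Apparent power: |S| = 0.2478 VA.
Step 10 — Power factor: PF = P/|S| = 0.9908 (lagging).

(a) P = 0.2455 W  (b) Q = 0.0335 VAR  (c) S = 0.2478 VA  (d) PF = 0.9908 (lagging)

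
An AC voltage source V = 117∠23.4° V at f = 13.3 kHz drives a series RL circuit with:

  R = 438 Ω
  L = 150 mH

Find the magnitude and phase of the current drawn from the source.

Step 1 — Angular frequency: ω = 2π·f = 2π·1.33e+04 = 8.357e+04 rad/s.
Step 2 — Component impedances:
  R: Z = R = 438 Ω
  L: Z = jωL = j·8.357e+04·0.15 = 0 + j1.253e+04 Ω
Step 3 — Series combination: Z_total = R + L = 438 + j1.253e+04 Ω = 1.254e+04∠88.0° Ω.
Step 4 — Source phasor: V = 117∠23.4° V = 107.4 + j46.47 V.
Step 5 — Ohm's law: I = V / Z_total = (107.4 + j46.47) / (438 + j1.253e+04) = 0.004001 - j0.008426 A.
Step 6 — Convert to polar: |I| = 0.009328 A, ∠I = -64.6°.

I = 0.009328∠-64.6° A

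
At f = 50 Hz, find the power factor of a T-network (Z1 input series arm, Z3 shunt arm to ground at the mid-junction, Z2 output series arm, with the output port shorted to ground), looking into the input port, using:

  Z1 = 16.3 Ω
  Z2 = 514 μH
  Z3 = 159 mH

Step 1 — Angular frequency: ω = 2π·f = 2π·50 = 314.2 rad/s.
Step 2 — Component impedances:
  Z1: Z = R = 16.3 Ω
  Z2: Z = jωL = j·314.2·0.000514 = 0 + j0.1615 Ω
  Z3: Z = jωL = j·314.2·0.159 = 0 + j49.95 Ω
Step 3 — With the output port shorted to ground, the output series arm Z2 runs from the junction to ground; the shunt arm Z3 also runs from the junction to ground. They appear in parallel: Z3 || Z2 = 0 + j0.161 Ω.
Step 4 — Series with input arm Z1: Z_in = Z1 + (Z3 || Z2) = 16.3 + j0.161 Ω = 16.3∠0.6° Ω.
Step 5 — Power factor: PF = cos(φ) = Re(Z)/|Z| = 16.3/16.3 = 1.
Step 6 — Type: Im(Z) = 0.161 ⇒ lagging (phase φ = 0.6°).

PF = 1 (lagging, φ = 0.6°)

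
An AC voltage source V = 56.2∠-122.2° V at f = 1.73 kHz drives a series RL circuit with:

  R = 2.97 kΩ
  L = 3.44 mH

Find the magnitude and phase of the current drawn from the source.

Step 1 — Angular frequency: ω = 2π·f = 2π·1730 = 1.087e+04 rad/s.
Step 2 — Component impedances:
  R: Z = R = 2970 Ω
  L: Z = jωL = j·1.087e+04·0.00344 = 0 + j37.39 Ω
Step 3 — Series combination: Z_total = R + L = 2970 + j37.39 Ω = 2970∠0.7° Ω.
Step 4 — Source phasor: V = 56.2∠-122.2° V = -29.95 - j47.56 V.
Step 5 — Ohm's law: I = V / Z_total = (-29.95 - j47.56) / (2970 + j37.39) = -0.01028 - j0.01588 A.
Step 6 — Convert to polar: |I| = 0.01892 A, ∠I = -122.9°.

I = 0.01892∠-122.9° A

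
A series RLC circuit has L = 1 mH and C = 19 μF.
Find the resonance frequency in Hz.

Step 1 — Resonance condition Im(Z)=0 gives ω₀ = 1/√(LC).
Step 2 — ω₀ = 1/√(0.001·1.9e-05) = 7255 rad/s.
Step 3 — f₀ = ω₀/(2π) = 1155 Hz.

f₀ = 1155 Hz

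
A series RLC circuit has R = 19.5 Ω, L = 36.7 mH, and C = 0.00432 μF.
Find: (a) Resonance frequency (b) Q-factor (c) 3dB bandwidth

Step 1 — Resonance: ω₀ = 1/√(LC) = 1/√(0.0367·4.32e-09) = 7.942e+04 rad/s.
Step 2 — f₀ = ω₀/(2π) = 1.264e+04 Hz.
Step 3 — Series Q: Q = ω₀L/R = 7.942e+04·0.0367/19.5 = 149.5.
Step 4 — Bandwidth: Δω = ω₀/Q = 531.3 rad/s; BW = Δω/(2π) = 84.56 Hz.

(a) f₀ = 1.264e+04 Hz  (b) Q = 149.5  (c) BW = 84.56 Hz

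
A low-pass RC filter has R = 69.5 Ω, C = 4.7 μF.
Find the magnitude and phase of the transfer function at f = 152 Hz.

Step 1 — Angular frequency: ω = 2π·152 = 955 rad/s.
Step 2 — Transfer function: H(jω) = 1/(1 + jωRC).
Step 3 — Denominator: 1 + jωRC = 1 + j·955·69.5·4.7e-06 = 1 + j0.312.
Step 4 — H = 0.9113 - j0.2843.
Step 5 — Magnitude: |H| = 0.9546 (-0.4 dB); phase: φ = -17.3°.

|H| = 0.9546 (-0.4 dB), φ = -17.3°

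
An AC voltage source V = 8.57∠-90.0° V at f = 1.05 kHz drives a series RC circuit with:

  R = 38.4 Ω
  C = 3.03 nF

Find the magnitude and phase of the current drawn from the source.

Step 1 — Angular frequency: ω = 2π·f = 2π·1050 = 6597 rad/s.
Step 2 — Component impedances:
  R: Z = R = 38.4 Ω
  C: Z = 1/(jωC) = -j/(ω·C) = 0 - j5.003e+04 Ω
Step 3 — Series combination: Z_total = R + C = 38.4 - j5.003e+04 Ω = 5.003e+04∠-90.0° Ω.
Step 4 — Source phasor: V = 8.57∠-90.0° V = 0 - j8.57 V.
Step 5 — Ohm's law: I = V / Z_total = (0 - j8.57) / (38.4 - j5.003e+04) = 0.0001713 - j1.315e-07 A.
Step 6 — Convert to polar: |I| = 0.0001713 A, ∠I = -0.0°.

I = 0.0001713∠-0.0° A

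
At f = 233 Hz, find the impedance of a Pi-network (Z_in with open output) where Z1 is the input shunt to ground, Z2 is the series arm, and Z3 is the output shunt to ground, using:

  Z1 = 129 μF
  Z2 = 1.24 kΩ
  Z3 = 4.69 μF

Step 1 — Angular frequency: ω = 2π·f = 2π·233 = 1464 rad/s.
Step 2 — Component impedances:
  Z1: Z = 1/(jωC) = -j/(ω·C) = 0 - j5.295 Ω
  Z2: Z = R = 1240 Ω
  Z3: Z = 1/(jωC) = -j/(ω·C) = 0 - j145.6 Ω
Step 3 — With open output, the series arm Z2 and the output shunt Z3 appear in series to ground: Z2 + Z3 = 1240 - j145.6 Ω.
Step 4 — Parallel with input shunt Z1: Z_in = Z1 || (Z2 + Z3) = 0.02228 - j5.292 Ω = 5.292∠-89.8° Ω.

Z = 0.02228 - j5.292 Ω = 5.292∠-89.8° Ω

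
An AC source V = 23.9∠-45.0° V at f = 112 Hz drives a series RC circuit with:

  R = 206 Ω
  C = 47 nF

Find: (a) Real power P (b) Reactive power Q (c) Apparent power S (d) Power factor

Step 1 — Angular frequency: ω = 2π·f = 2π·112 = 703.7 rad/s.
Step 2 — Component impedances:
  R: Z = R = 206 Ω
  C: Z = 1/(jωC) = -j/(ω·C) = 0 - j3.023e+04 Ω
Step 3 — Series combination: Z_total = R + C = 206 - j3.023e+04 Ω = 3.024e+04∠-89.6° Ω.
Step 4 — Source phasor: V = 23.9∠-45.0° V = 16.9 - j16.9 V.
Step 5 — Current: I = V / Z = 0.0005627 + j0.0005551 A = 0.0007905∠44.6° A.
Step 6 — Complex power: S = V·I* = 0.0001287 - j0.01889 VA.
Step 7 — Real power: P = Re(S) = 0.0001287 W.
Step 8 — Reactive power: Q = Im(S) = -0.01889 VAR.
Step 9 — Apparent power: |S| = 0.01889 VA.
Step 10 — Power factor: PF = P/|S| = 0.006813 (leading).

(a) P = 0.0001287 W  (b) Q = -0.01889 VAR  (c) S = 0.01889 VA  (d) PF = 0.006813 (leading)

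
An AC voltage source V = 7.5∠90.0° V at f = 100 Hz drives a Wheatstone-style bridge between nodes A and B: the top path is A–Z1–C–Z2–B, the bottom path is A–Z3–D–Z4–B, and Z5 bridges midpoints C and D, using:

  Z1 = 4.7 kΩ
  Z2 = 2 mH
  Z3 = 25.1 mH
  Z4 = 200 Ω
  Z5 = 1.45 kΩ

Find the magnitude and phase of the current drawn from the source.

Step 1 — Angular frequency: ω = 2π·f = 2π·100 = 628.3 rad/s.
Step 2 — Component impedances:
  Z1: Z = R = 4700 Ω
  Z2: Z = jωL = j·628.3·0.002 = 0 + j1.257 Ω
  Z3: Z = jωL = j·628.3·0.0251 = 0 + j15.77 Ω
  Z4: Z = R = 200 Ω
  Z5: Z = R = 1450 Ω
Step 3 — Bridge requires nodal analysis (the Z5 bridge couples midpoints C and D, so the two paths cannot be reduced to a simple series/parallel combination). Setting node B to ground and injecting 1 A at node A, the 3-node admittance system at A, C, D solves to V_A = Z_AB = 169.5 + j14.68 Ω = 170.1∠5.0° Ω.
Step 4 — Source phasor: V = 7.5∠90.0° V = 0 + j7.5 V.
Step 5 — Ohm's law: I = V / Z_total = (0 + j7.5) / (169.5 + j14.68) = 0.003806 + j0.04393 A.
Step 6 — Convert to polar: |I| = 0.04409 A, ∠I = 85.0°.

I = 0.04409∠85.0° A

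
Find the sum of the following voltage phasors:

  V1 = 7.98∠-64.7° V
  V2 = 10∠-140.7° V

Step 1 — Convert each phasor to rectangular form:
  V1 = 7.98·(cos(-64.7°) + j·sin(-64.7°)) = 3.41 - j7.215 V
  V2 = 10·(cos(-140.7°) + j·sin(-140.7°)) = -7.738 - j6.334 V
Step 2 — Sum components: V_total = -4.328 - j13.55 V.
Step 3 — Convert to polar: |V_total| = 14.22 V, ∠V_total = -107.7°.

V_total = 14.22∠-107.7° V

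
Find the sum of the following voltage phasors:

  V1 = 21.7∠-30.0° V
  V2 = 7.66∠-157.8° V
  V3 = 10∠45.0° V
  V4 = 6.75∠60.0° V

Step 1 — Convert each phasor to rectangular form:
  V1 = 21.7·(cos(-30.0°) + j·sin(-30.0°)) = 18.79 - j10.85 V
  V2 = 7.66·(cos(-157.8°) + j·sin(-157.8°)) = -7.092 - j2.894 V
  V3 = 10·(cos(45.0°) + j·sin(45.0°)) = 7.071 + j7.071 V
  V4 = 6.75·(cos(60.0°) + j·sin(60.0°)) = 3.375 + j5.846 V
Step 2 — Sum components: V_total = 22.15 - j0.8275 V.
Step 3 — Convert to polar: |V_total| = 22.16 V, ∠V_total = -2.1°.

V_total = 22.16∠-2.1° V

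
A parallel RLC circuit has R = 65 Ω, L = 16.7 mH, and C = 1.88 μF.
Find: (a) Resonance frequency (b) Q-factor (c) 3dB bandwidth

Step 1 — Resonance: ω₀ = 1/√(LC) = 1/√(0.0167·1.88e-06) = 5644 rad/s.
Step 2 — f₀ = ω₀/(2π) = 898.2 Hz.
Step 3 — Parallel Q: Q = R/(ω₀L) = 65/(5644·0.0167) = 0.6897.
Step 4 — Bandwidth: Δω = ω₀/Q = 8183 rad/s; BW = Δω/(2π) = 1302 Hz.

(a) f₀ = 898.2 Hz  (b) Q = 0.6897  (c) BW = 1302 Hz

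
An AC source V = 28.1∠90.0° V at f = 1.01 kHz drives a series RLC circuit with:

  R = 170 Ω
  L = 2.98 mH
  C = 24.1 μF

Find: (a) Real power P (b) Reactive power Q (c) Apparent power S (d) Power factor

Step 1 — Angular frequency: ω = 2π·f = 2π·1010 = 6346 rad/s.
Step 2 — Component impedances:
  R: Z = R = 170 Ω
  L: Z = jωL = j·6346·0.00298 = 0 + j18.91 Ω
  C: Z = 1/(jωC) = -j/(ω·C) = 0 - j6.539 Ω
Step 3 — Series combination: Z_total = R + L + C = 170 + j12.37 Ω = 170.4∠4.2° Ω.
Step 4 — Source phasor: V = 28.1∠90.0° V = 0 + j28.1 V.
Step 5 — Current: I = V / Z = 0.01197 + j0.1644 A = 0.1649∠85.8° A.
Step 6 — Complex power: S = V·I* = 4.62 + j0.3363 VA.
Step 7 — Real power: P = Re(S) = 4.62 W.
Step 8 — Reactive power: Q = Im(S) = 0.3363 VAR.
Step 9 — Apparent power: |S| = 4.633 VA.
Step 10 — Power factor: PF = P/|S| = 0.9974 (lagging).

(a) P = 4.62 W  (b) Q = 0.3363 VAR  (c) S = 4.633 VA  (d) PF = 0.9974 (lagging)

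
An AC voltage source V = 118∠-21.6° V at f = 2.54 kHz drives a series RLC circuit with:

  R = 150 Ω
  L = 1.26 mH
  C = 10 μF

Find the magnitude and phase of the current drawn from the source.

Step 1 — Angular frequency: ω = 2π·f = 2π·2540 = 1.596e+04 rad/s.
Step 2 — Component impedances:
  R: Z = R = 150 Ω
  L: Z = jωL = j·1.596e+04·0.00126 = 0 + j20.11 Ω
  C: Z = 1/(jωC) = -j/(ω·C) = 0 - j6.266 Ω
Step 3 — Series combination: Z_total = R + L + C = 150 + j13.84 Ω = 150.6∠5.3° Ω.
Step 4 — Source phasor: V = 118∠-21.6° V = 109.7 - j43.44 V.
Step 5 — Ohm's law: I = V / Z_total = (109.7 - j43.44) / (150 + j13.84) = 0.6987 - j0.3541 A.
Step 6 — Convert to polar: |I| = 0.7833 A, ∠I = -26.9°.

I = 0.7833∠-26.9° A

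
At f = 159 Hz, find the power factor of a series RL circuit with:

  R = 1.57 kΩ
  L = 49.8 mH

Step 1 — Angular frequency: ω = 2π·f = 2π·159 = 999 rad/s.
Step 2 — Component impedances:
  R: Z = R = 1570 Ω
  L: Z = jωL = j·999·0.0498 = 0 + j49.75 Ω
Step 3 — Series combination: Z_total = R + L = 1570 + j49.75 Ω = 1571∠1.8° Ω.
Step 4 — Power factor: PF = cos(φ) = Re(Z)/|Z| = 1570/1570.8 = 0.9995.
Step 5 — Type: Im(Z) = 49.75 ⇒ lagging (phase φ = 1.8°).

PF = 0.9995 (lagging, φ = 1.8°)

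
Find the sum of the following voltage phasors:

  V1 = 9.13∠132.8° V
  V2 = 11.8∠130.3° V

Step 1 — Convert each phasor to rectangular form:
  V1 = 9.13·(cos(132.8°) + j·sin(132.8°)) = -6.203 + j6.699 V
  V2 = 11.8·(cos(130.3°) + j·sin(130.3°)) = -7.632 + j8.999 V
Step 2 — Sum components: V_total = -13.84 + j15.7 V.
Step 3 — Convert to polar: |V_total| = 20.93 V, ∠V_total = 131.4°.

V_total = 20.93∠131.4° V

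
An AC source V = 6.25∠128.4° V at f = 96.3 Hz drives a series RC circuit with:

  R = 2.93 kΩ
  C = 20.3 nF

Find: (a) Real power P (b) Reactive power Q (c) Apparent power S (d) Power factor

Step 1 — Angular frequency: ω = 2π·f = 2π·96.3 = 605.1 rad/s.
Step 2 — Component impedances:
  R: Z = R = 2930 Ω
  C: Z = 1/(jωC) = -j/(ω·C) = 0 - j8.141e+04 Ω
Step 3 — Series combination: Z_total = R + C = 2930 - j8.141e+04 Ω = 8.147e+04∠-87.9° Ω.
Step 4 — Source phasor: V = 6.25∠128.4° V = -3.882 + j4.898 V.
Step 5 — Current: I = V / Z = -6.18e-05 - j4.546e-05 A = 7.672e-05∠-143.7° A.
Step 6 — Complex power: S = V·I* = 1.725e-05 - j0.0004792 VA.
Step 7 — Real power: P = Re(S) = 1.725e-05 W.
Step 8 — Reactive power: Q = Im(S) = -0.0004792 VAR.
Step 9 — Apparent power: |S| = 0.0004795 VA.
Step 10 — Power factor: PF = P/|S| = 0.03597 (leading).

(a) P = 1.725e-05 W  (b) Q = -0.0004792 VAR  (c) S = 0.0004795 VA  (d) PF = 0.03597 (leading)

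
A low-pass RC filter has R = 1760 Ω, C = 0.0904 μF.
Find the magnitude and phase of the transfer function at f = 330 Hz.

Step 1 — Angular frequency: ω = 2π·330 = 2073 rad/s.
Step 2 — Transfer function: H(jω) = 1/(1 + jωRC).
Step 3 — Denominator: 1 + jωRC = 1 + j·2073·1760·9.04e-08 = 1 + j0.3299.
Step 4 — H = 0.9019 - j0.2975.
Step 5 — Magnitude: |H| = 0.9497 (-0.4 dB); phase: φ = -18.3°.

|H| = 0.9497 (-0.4 dB), φ = -18.3°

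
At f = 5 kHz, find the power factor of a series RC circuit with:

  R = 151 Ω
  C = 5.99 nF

Step 1 — Angular frequency: ω = 2π·f = 2π·5000 = 3.142e+04 rad/s.
Step 2 — Component impedances:
  R: Z = R = 151 Ω
  C: Z = 1/(jωC) = -j/(ω·C) = 0 - j5314 Ω
Step 3 — Series combination: Z_total = R + C = 151 - j5314 Ω = 5316∠-88.4° Ω.
Step 4 — Power factor: PF = cos(φ) = Re(Z)/|Z| = 151/5316 = 0.0284.
Step 5 — Type: Im(Z) = -5314 ⇒ leading (phase φ = -88.4°).

PF = 0.0284 (leading, φ = -88.4°)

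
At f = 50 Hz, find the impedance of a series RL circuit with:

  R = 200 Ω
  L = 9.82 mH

Step 1 — Angular frequency: ω = 2π·f = 2π·50 = 314.2 rad/s.
Step 2 — Component impedances:
  R: Z = R = 200 Ω
  L: Z = jωL = j·314.2·0.00982 = 0 + j3.085 Ω
Step 3 — Series combination: Z_total = R + L = 200 + j3.085 Ω = 200∠0.9° Ω.

Z = 200 + j3.085 Ω = 200∠0.9° Ω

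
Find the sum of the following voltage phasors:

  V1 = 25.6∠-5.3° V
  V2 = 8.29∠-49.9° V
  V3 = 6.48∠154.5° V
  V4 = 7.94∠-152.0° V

Step 1 — Convert each phasor to rectangular form:
  V1 = 25.6·(cos(-5.3°) + j·sin(-5.3°)) = 25.49 - j2.365 V
  V2 = 8.29·(cos(-49.9°) + j·sin(-49.9°)) = 5.34 - j6.341 V
  V3 = 6.48·(cos(154.5°) + j·sin(154.5°)) = -5.849 + j2.79 V
  V4 = 7.94·(cos(-152.0°) + j·sin(-152.0°)) = -7.011 - j3.728 V
Step 2 — Sum components: V_total = 17.97 - j9.644 V.
Step 3 — Convert to polar: |V_total| = 20.4 V, ∠V_total = -28.2°.

V_total = 20.4∠-28.2° V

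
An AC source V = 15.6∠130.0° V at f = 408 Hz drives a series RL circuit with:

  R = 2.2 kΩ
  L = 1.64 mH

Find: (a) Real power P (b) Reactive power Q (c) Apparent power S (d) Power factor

Step 1 — Angular frequency: ω = 2π·f = 2π·408 = 2564 rad/s.
Step 2 — Component impedances:
  R: Z = R = 2200 Ω
  L: Z = jωL = j·2564·0.00164 = 0 + j4.204 Ω
Step 3 — Series combination: Z_total = R + L = 2200 + j4.204 Ω = 2200∠0.1° Ω.
Step 4 — Source phasor: V = 15.6∠130.0° V = -10.03 + j11.95 V.
Step 5 — Current: I = V / Z = -0.004548 + j0.005441 A = 0.007091∠129.9° A.
Step 6 — Complex power: S = V·I* = 0.1106 + j0.0002114 VA.
Step 7 — Real power: P = Re(S) = 0.1106 W.
Step 8 — Reactive power: Q = Im(S) = 0.0002114 VAR.
Step 9 — Apparent power: |S| = 0.1106 VA.
Step 10 — Power factor: PF = P/|S| = 1 (lagging).

(a) P = 0.1106 W  (b) Q = 0.0002114 VAR  (c) S = 0.1106 VA  (d) PF = 1 (lagging)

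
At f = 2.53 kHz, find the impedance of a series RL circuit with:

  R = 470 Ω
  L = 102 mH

Step 1 — Angular frequency: ω = 2π·f = 2π·2530 = 1.59e+04 rad/s.
Step 2 — Component impedances:
  R: Z = R = 470 Ω
  L: Z = jωL = j·1.59e+04·0.102 = 0 + j1621 Ω
Step 3 — Series combination: Z_total = R + L = 470 + j1621 Ω = 1688∠73.8° Ω.

Z = 470 + j1621 Ω = 1688∠73.8° Ω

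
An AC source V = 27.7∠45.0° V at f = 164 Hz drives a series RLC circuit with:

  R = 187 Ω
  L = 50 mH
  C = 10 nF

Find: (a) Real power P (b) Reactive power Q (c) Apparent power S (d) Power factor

Step 1 — Angular frequency: ω = 2π·f = 2π·164 = 1030 rad/s.
Step 2 — Component impedances:
  R: Z = R = 187 Ω
  L: Z = jωL = j·1030·0.05 = 0 + j51.52 Ω
  C: Z = 1/(jωC) = -j/(ω·C) = 0 - j9.705e+04 Ω
Step 3 — Series combination: Z_total = R + L + C = 187 - j9.699e+04 Ω = 9.699e+04∠-89.9° Ω.
Step 4 — Source phasor: V = 27.7∠45.0° V = 19.59 + j19.59 V.
Step 5 — Current: I = V / Z = -0.0002015 + j0.0002023 A = 0.0002856∠134.9° A.
Step 6 — Complex power: S = V·I* = 1.525e-05 - j0.007911 VA.
Step 7 — Real power: P = Re(S) = 1.525e-05 W.
Step 8 — Reactive power: Q = Im(S) = -0.007911 VAR.
Step 9 — Apparent power: |S| = 0.007911 VA.
Step 10 — Power factor: PF = P/|S| = 0.001928 (leading).

(a) P = 1.525e-05 W  (b) Q = -0.007911 VAR  (c) S = 0.007911 VA  (d) PF = 0.001928 (leading)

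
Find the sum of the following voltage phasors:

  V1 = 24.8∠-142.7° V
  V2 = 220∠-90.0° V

Step 1 — Convert each phasor to rectangular form:
  V1 = 24.8·(cos(-142.7°) + j·sin(-142.7°)) = -19.73 - j15.03 V
  V2 = 220·(cos(-90.0°) + j·sin(-90.0°)) = 0 - j220 V
Step 2 — Sum components: V_total = -19.73 - j235 V.
Step 3 — Convert to polar: |V_total| = 235.9 V, ∠V_total = -94.8°.

V_total = 235.9∠-94.8° V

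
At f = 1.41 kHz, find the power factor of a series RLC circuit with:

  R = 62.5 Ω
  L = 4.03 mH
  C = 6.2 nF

Step 1 — Angular frequency: ω = 2π·f = 2π·1410 = 8859 rad/s.
Step 2 — Component impedances:
  R: Z = R = 62.5 Ω
  L: Z = jωL = j·8859·0.00403 = 0 + j35.7 Ω
  C: Z = 1/(jωC) = -j/(ω·C) = 0 - j1.821e+04 Ω
Step 3 — Series combination: Z_total = R + L + C = 62.5 - j1.817e+04 Ω = 1.817e+04∠-89.8° Ω.
Step 4 — Power factor: PF = cos(φ) = Re(Z)/|Z| = 62.5/1.817e+04 = 0.00344.
Step 5 — Type: Im(Z) = -1.817e+04 ⇒ leading (phase φ = -89.8°).

PF = 0.00344 (leading, φ = -89.8°)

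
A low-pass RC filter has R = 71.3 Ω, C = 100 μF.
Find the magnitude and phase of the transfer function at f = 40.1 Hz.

Step 1 — Angular frequency: ω = 2π·40.1 = 252 rad/s.
Step 2 — Transfer function: H(jω) = 1/(1 + jωRC).
Step 3 — Denominator: 1 + jωRC = 1 + j·252·71.3·0.0001 = 1 + j1.796.
Step 4 — H = 0.2366 - j0.425.
Step 5 — Magnitude: |H| = 0.4864 (-6.3 dB); phase: φ = -60.9°.

|H| = 0.4864 (-6.3 dB), φ = -60.9°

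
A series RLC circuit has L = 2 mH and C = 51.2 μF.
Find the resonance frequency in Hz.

Step 1 — Resonance condition Im(Z)=0 gives ω₀ = 1/√(LC).
Step 2 — ω₀ = 1/√(0.002·5.12e-05) = 3125 rad/s.
Step 3 — f₀ = ω₀/(2π) = 497.4 Hz.

f₀ = 497.4 Hz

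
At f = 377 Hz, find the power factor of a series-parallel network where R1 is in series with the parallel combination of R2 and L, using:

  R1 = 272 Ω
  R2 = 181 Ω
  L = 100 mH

Step 1 — Angular frequency: ω = 2π·f = 2π·377 = 2369 rad/s.
Step 2 — Component impedances:
  R1: Z = R = 272 Ω
  R2: Z = R = 181 Ω
  L: Z = jωL = j·2369·0.1 = 0 + j236.9 Ω
Step 3 — Parallel branch: R2 || L = 1/(1/R2 + 1/L) = 114.3 + j87.32 Ω.
Step 4 — Series with R1: Z_total = R1 + (R2 || L) = 386.3 + j87.32 Ω = 396∠12.7° Ω.
Step 5 — Power factor: PF = cos(φ) = Re(Z)/|Z| = 386.28/396.02 = 0.9754.
Step 6 — Type: Im(Z) = 87.32 ⇒ lagging (phase φ = 12.7°).

PF = 0.9754 (lagging, φ = 12.7°)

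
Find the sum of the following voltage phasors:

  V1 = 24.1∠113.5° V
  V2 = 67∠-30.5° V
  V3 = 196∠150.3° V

Step 1 — Convert each phasor to rectangular form:
  V1 = 24.1·(cos(113.5°) + j·sin(113.5°)) = -9.61 + j22.1 V
  V2 = 67·(cos(-30.5°) + j·sin(-30.5°)) = 57.73 - j34.01 V
  V3 = 196·(cos(150.3°) + j·sin(150.3°)) = -170.3 + j97.11 V
Step 2 — Sum components: V_total = -122.1 + j85.21 V.
Step 3 — Convert to polar: |V_total| = 148.9 V, ∠V_total = 145.1°.

V_total = 148.9∠145.1° V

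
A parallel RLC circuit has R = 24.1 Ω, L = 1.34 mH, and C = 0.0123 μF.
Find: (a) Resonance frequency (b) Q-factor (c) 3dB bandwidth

Step 1 — Resonance: ω₀ = 1/√(LC) = 1/√(0.00134·1.23e-08) = 2.463e+05 rad/s.
Step 2 — f₀ = ω₀/(2π) = 3.92e+04 Hz.
Step 3 — Parallel Q: Q = R/(ω₀L) = 24.1/(2.463e+05·0.00134) = 0.07302.
Step 4 — Bandwidth: Δω = ω₀/Q = 3.373e+06 rad/s; BW = Δω/(2π) = 5.369e+05 Hz.

(a) f₀ = 3.92e+04 Hz  (b) Q = 0.07302  (c) BW = 5.369e+05 Hz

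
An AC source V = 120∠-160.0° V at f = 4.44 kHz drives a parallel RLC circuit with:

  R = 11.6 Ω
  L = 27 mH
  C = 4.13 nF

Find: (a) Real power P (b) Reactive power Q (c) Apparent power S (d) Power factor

Step 1 — Angular frequency: ω = 2π·f = 2π·4440 = 2.79e+04 rad/s.
Step 2 — Component impedances:
  R: Z = R = 11.6 Ω
  L: Z = jωL = j·2.79e+04·0.027 = 0 + j753.2 Ω
  C: Z = 1/(jωC) = -j/(ω·C) = 0 - j8679 Ω
Step 3 — Parallel combination: 1/Z_total = 1/R + 1/L + 1/C; Z_total = 11.6 + j0.1631 Ω = 11.6∠0.8° Ω.
Step 4 — Source phasor: V = 120∠-160.0° V = -112.8 - j41.04 V.
Step 5 — Current: I = V / Z = -9.771 - j3.401 A = 10.35∠-160.8° A.
Step 6 — Complex power: S = V·I* = 1241 + j17.46 VA.
Step 7 — Real power: P = Re(S) = 1241 W.
Step 8 — Reactive power: Q = Im(S) = 17.46 VAR.
Step 9 — Apparent power: |S| = 1242 VA.
Step 10 — Power factor: PF = P/|S| = 0.9999 (lagging).

(a) P = 1241 W  (b) Q = 17.46 VAR  (c) S = 1242 VA  (d) PF = 0.9999 (lagging)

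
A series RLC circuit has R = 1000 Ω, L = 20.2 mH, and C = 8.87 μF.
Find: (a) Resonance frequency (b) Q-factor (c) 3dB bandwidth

Step 1 — Resonance condition Im(Z)=0 gives ω₀ = 1/√(LC).
Step 2 — ω₀ = 1/√(0.0202·8.87e-06) = 2362 rad/s.
Step 3 — f₀ = ω₀/(2π) = 376 Hz.
Step 4 — Series Q: Q = ω₀L/R = 2362·0.0202/1000 = 0.04772.
Step 5 — 3dB bandwidth: Δω = ω₀/Q = 4.95e+04 rad/s; BW = Δω/(2π) = 7879 Hz.

(a) f₀ = 376 Hz  (b) Q = 0.04772  (c) BW = 7879 Hz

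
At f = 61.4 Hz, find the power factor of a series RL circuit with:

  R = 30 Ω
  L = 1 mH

Step 1 — Angular frequency: ω = 2π·f = 2π·61.4 = 385.8 rad/s.
Step 2 — Component impedances:
  R: Z = R = 30 Ω
  L: Z = jωL = j·385.8·0.001 = 0 + j0.3858 Ω
Step 3 — Series combination: Z_total = R + L = 30 + j0.3858 Ω = 30∠0.7° Ω.
Step 4 — Power factor: PF = cos(φ) = Re(Z)/|Z| = 30/30.002 = 0.9999.
Step 5 — Type: Im(Z) = 0.3858 ⇒ lagging (phase φ = 0.7°).

PF = 0.9999 (lagging, φ = 0.7°)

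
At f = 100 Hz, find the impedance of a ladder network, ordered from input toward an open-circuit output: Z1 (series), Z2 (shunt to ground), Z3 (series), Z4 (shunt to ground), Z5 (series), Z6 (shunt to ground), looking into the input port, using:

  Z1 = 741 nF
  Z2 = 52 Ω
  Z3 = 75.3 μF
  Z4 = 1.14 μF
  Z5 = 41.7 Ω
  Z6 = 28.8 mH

Step 1 — Angular frequency: ω = 2π·f = 2π·100 = 628.3 rad/s.
Step 2 — Component impedances:
  Z1: Z = 1/(jωC) = -j/(ω·C) = 0 - j2148 Ω
  Z2: Z = R = 52 Ω
  Z3: Z = 1/(jωC) = -j/(ω·C) = 0 - j21.14 Ω
  Z4: Z = 1/(jωC) = -j/(ω·C) = 0 - j1396 Ω
  Z5: Z = R = 41.7 Ω
  Z6: Z = jωL = j·628.3·0.0288 = 0 + j18.1 Ω
Step 3 — Ladder network (open output): work backward from the far end, alternating series and parallel combinations. Z_in = 23.52 - j2149 Ω = 2149∠-89.4° Ω.

Z = 23.52 - j2149 Ω = 2149∠-89.4° Ω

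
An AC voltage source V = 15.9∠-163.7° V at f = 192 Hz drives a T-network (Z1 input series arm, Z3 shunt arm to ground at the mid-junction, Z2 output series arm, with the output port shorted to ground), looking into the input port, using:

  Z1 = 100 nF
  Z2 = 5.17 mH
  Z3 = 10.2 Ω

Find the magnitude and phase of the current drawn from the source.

Step 1 — Angular frequency: ω = 2π·f = 2π·192 = 1206 rad/s.
Step 2 — Component impedances:
  Z1: Z = 1/(jωC) = -j/(ω·C) = 0 - j8289 Ω
  Z2: Z = jωL = j·1206·0.00517 = 0 + j6.237 Ω
  Z3: Z = R = 10.2 Ω
Step 3 — With the output port shorted to ground, the output series arm Z2 runs from the junction to ground; the shunt arm Z3 also runs from the junction to ground. They appear in parallel: Z3 || Z2 = 2.776 + j4.54 Ω.
Step 4 — Series with input arm Z1: Z_in = Z1 + (Z3 || Z2) = 2.776 - j8285 Ω = 8285∠-90.0° Ω.
Step 5 — Source phasor: V = 15.9∠-163.7° V = -15.26 - j4.463 V.
Step 6 — Ohm's law: I = V / Z_total = (-15.26 - j4.463) / (2.776 - j8285) = 0.000538 - j0.001842 A.
Step 7 — Convert to polar: |I| = 0.001919 A, ∠I = -73.7°.

I = 0.001919∠-73.7° A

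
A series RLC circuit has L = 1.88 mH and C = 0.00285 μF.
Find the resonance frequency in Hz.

Step 1 — Resonance condition Im(Z)=0 gives ω₀ = 1/√(LC).
Step 2 — ω₀ = 1/√(0.00188·2.85e-09) = 4.32e+05 rad/s.
Step 3 — f₀ = ω₀/(2π) = 6.876e+04 Hz.

f₀ = 6.876e+04 Hz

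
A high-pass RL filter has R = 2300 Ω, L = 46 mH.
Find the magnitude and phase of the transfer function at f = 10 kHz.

Step 1 — Angular frequency: ω = 2π·1e+04 = 6.283e+04 rad/s.
Step 2 — Transfer function: H(jω) = jωL/(R + jωL).
Step 3 — Numerator jωL = j·2890; denominator R + jωL = 2300 + j2890.
Step 4 — H = 0.6123 + j0.4872.
Step 5 — Magnitude: |H| = 0.7825 (-2.1 dB); phase: φ = 38.5°.

|H| = 0.7825 (-2.1 dB), φ = 38.5°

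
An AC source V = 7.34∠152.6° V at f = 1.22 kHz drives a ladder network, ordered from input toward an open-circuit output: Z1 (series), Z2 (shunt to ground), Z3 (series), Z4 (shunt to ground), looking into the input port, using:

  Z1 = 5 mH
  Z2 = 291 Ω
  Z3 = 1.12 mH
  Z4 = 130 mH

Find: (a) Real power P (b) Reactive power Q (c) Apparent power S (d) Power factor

Step 1 — Angular frequency: ω = 2π·f = 2π·1220 = 7665 rad/s.
Step 2 — Component impedances:
  Z1: Z = jωL = j·7665·0.005 = 0 + j38.33 Ω
  Z2: Z = R = 291 Ω
  Z3: Z = jωL = j·7665·0.00112 = 0 + j8.585 Ω
  Z4: Z = jωL = j·7665·0.13 = 0 + j996.5 Ω
Step 3 — Ladder network (open output): work backward from the far end, alternating series and parallel combinations. Z_in = 268.5 + j116.1 Ω = 292.5∠23.4° Ω.
Step 4 — Source phasor: V = 7.34∠152.6° V = -6.517 + j3.378 V.
Step 5 — Current: I = V / Z = -0.01587 + j0.01944 A = 0.02509∠129.2° A.
Step 6 — Complex power: S = V·I* = 0.1691 + j0.07308 VA.
Step 7 — Real power: P = Re(S) = 0.1691 W.
Step 8 — Reactive power: Q = Im(S) = 0.07308 VAR.
Step 9 — Apparent power: |S| = 0.1842 VA.
Step 10 — Power factor: PF = P/|S| = 0.9179 (lagging).

(a) P = 0.1691 W  (b) Q = 0.07308 VAR  (c) S = 0.1842 VA  (d) PF = 0.9179 (lagging)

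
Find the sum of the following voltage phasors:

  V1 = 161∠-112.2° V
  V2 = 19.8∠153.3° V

Step 1 — Convert each phasor to rectangular form:
  V1 = 161·(cos(-112.2°) + j·sin(-112.2°)) = -60.83 - j149.1 V
  V2 = 19.8·(cos(153.3°) + j·sin(153.3°)) = -17.69 + j8.897 V
Step 2 — Sum components: V_total = -78.52 - j140.2 V.
Step 3 — Convert to polar: |V_total| = 160.7 V, ∠V_total = -119.3°.

V_total = 160.7∠-119.3° V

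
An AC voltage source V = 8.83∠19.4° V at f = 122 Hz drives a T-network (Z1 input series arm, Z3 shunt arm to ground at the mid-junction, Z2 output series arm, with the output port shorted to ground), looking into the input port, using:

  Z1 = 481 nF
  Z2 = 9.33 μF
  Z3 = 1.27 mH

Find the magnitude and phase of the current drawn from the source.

Step 1 — Angular frequency: ω = 2π·f = 2π·122 = 766.5 rad/s.
Step 2 — Component impedances:
  Z1: Z = 1/(jωC) = -j/(ω·C) = 0 - j2712 Ω
  Z2: Z = 1/(jωC) = -j/(ω·C) = 0 - j139.8 Ω
  Z3: Z = jωL = j·766.5·0.00127 = 0 + j0.9735 Ω
Step 3 — With the output port shorted to ground, the output series arm Z2 runs from the junction to ground; the shunt arm Z3 also runs from the junction to ground. They appear in parallel: Z3 || Z2 = 0 + j0.9803 Ω.
Step 4 — Series with input arm Z1: Z_in = Z1 + (Z3 || Z2) = 0 - j2711 Ω = 2711∠-90.0° Ω.
Step 5 — Source phasor: V = 8.83∠19.4° V = 8.329 + j2.933 V.
Step 6 — Ohm's law: I = V / Z_total = (8.329 + j2.933) / (0 - j2711) = -0.001082 + j0.003072 A.
Step 7 — Convert to polar: |I| = 0.003257 A, ∠I = 109.4°.

I = 0.003257∠109.4° A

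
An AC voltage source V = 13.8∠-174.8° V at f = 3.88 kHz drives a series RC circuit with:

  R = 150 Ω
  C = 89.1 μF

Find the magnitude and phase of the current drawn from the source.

Step 1 — Angular frequency: ω = 2π·f = 2π·3880 = 2.438e+04 rad/s.
Step 2 — Component impedances:
  R: Z = R = 150 Ω
  C: Z = 1/(jωC) = -j/(ω·C) = 0 - j0.4604 Ω
Step 3 — Series combination: Z_total = R + C = 150 - j0.4604 Ω = 150∠-0.2° Ω.
Step 4 — Source phasor: V = 13.8∠-174.8° V = -13.74 - j1.251 V.
Step 5 — Ohm's law: I = V / Z_total = (-13.74 - j1.251) / (150 - j0.4604) = -0.09159 - j0.008619 A.
Step 6 — Convert to polar: |I| = 0.092 A, ∠I = -174.6°.

I = 0.092∠-174.6° A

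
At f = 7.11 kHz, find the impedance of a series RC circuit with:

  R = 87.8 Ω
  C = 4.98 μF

Step 1 — Angular frequency: ω = 2π·f = 2π·7110 = 4.467e+04 rad/s.
Step 2 — Component impedances:
  R: Z = R = 87.8 Ω
  C: Z = 1/(jωC) = -j/(ω·C) = 0 - j4.495 Ω
Step 3 — Series combination: Z_total = R + C = 87.8 - j4.495 Ω = 87.91∠-2.9° Ω.

Z = 87.8 - j4.495 Ω = 87.91∠-2.9° Ω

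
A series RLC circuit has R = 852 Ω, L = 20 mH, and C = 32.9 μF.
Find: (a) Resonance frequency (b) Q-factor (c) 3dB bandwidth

Step 1 — Resonance: ω₀ = 1/√(LC) = 1/√(0.02·3.29e-05) = 1233 rad/s.
Step 2 — f₀ = ω₀/(2π) = 196.2 Hz.
Step 3 — Series Q: Q = ω₀L/R = 1233·0.02/852 = 0.02894.
Step 4 — Bandwidth: Δω = ω₀/Q = 4.26e+04 rad/s; BW = Δω/(2π) = 6780 Hz.

(a) f₀ = 196.2 Hz  (b) Q = 0.02894  (c) BW = 6780 Hz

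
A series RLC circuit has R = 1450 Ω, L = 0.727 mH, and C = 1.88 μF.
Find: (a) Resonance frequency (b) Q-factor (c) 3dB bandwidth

Step 1 — Resonance: ω₀ = 1/√(LC) = 1/√(0.000727·1.88e-06) = 2.705e+04 rad/s.
Step 2 — f₀ = ω₀/(2π) = 4305 Hz.
Step 3 — Series Q: Q = ω₀L/R = 2.705e+04·0.000727/1450 = 0.01356.
Step 4 — Bandwidth: Δω = ω₀/Q = 1.994e+06 rad/s; BW = Δω/(2π) = 3.174e+05 Hz.

(a) f₀ = 4305 Hz  (b) Q = 0.01356  (c) BW = 3.174e+05 Hz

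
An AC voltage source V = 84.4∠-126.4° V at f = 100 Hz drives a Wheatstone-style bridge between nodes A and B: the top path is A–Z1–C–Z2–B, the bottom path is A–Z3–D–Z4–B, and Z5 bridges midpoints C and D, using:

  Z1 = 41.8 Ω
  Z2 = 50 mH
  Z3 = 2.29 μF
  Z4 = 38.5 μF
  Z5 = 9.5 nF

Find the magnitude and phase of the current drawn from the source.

Step 1 — Angular frequency: ω = 2π·f = 2π·100 = 628.3 rad/s.
Step 2 — Component impedances:
  Z1: Z = R = 41.8 Ω
  Z2: Z = jωL = j·628.3·0.05 = 0 + j31.42 Ω
  Z3: Z = 1/(jωC) = -j/(ω·C) = 0 - j695 Ω
  Z4: Z = 1/(jωC) = -j/(ω·C) = 0 - j41.34 Ω
  Z5: Z = 1/(jωC) = -j/(ω·C) = 0 - j1.675e+05 Ω
Step 3 — Bridge requires nodal analysis (the Z5 bridge couples midpoints C and D, so the two paths cannot be reduced to a simple series/parallel combination). Setting node B to ground and injecting 1 A at node A, the 3-node admittance system at A, C, D solves to V_A = Z_AB = 45.45 + j30.13 Ω = 54.53∠33.5° Ω.
Step 4 — Source phasor: V = 84.4∠-126.4° V = -50.08 - j67.93 V.
Step 5 — Ohm's law: I = V / Z_total = (-50.08 - j67.93) / (45.45 + j30.13) = -1.454 - j0.5309 A.
Step 6 — Convert to polar: |I| = 1.548 A, ∠I = -159.9°.

I = 1.548∠-159.9° A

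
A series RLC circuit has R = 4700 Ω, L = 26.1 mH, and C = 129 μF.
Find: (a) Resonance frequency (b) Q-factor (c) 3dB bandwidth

Step 1 — Resonance: ω₀ = 1/√(LC) = 1/√(0.0261·0.000129) = 545 rad/s.
Step 2 — f₀ = ω₀/(2π) = 86.74 Hz.
Step 3 — Series Q: Q = ω₀L/R = 545·0.0261/4700 = 0.003026.
Step 4 — Bandwidth: Δω = ω₀/Q = 1.801e+05 rad/s; BW = Δω/(2π) = 2.866e+04 Hz.

(a) f₀ = 86.74 Hz  (b) Q = 0.003026  (c) BW = 2.866e+04 Hz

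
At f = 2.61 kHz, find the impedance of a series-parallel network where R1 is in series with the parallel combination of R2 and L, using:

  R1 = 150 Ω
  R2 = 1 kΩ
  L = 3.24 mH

Step 1 — Angular frequency: ω = 2π·f = 2π·2610 = 1.64e+04 rad/s.
Step 2 — Component impedances:
  R1: Z = R = 150 Ω
  R2: Z = R = 1000 Ω
  L: Z = jωL = j·1.64e+04·0.00324 = 0 + j53.13 Ω
Step 3 — Parallel branch: R2 || L = 1/(1/R2 + 1/L) = 2.815 + j52.98 Ω.
Step 4 — Series with R1: Z_total = R1 + (R2 || L) = 152.8 + j52.98 Ω = 161.7∠19.1° Ω.

Z = 152.8 + j52.98 Ω = 161.7∠19.1° Ω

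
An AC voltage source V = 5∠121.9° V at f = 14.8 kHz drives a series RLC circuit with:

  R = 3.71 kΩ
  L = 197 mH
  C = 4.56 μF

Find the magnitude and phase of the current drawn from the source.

Step 1 — Angular frequency: ω = 2π·f = 2π·1.48e+04 = 9.299e+04 rad/s.
Step 2 — Component impedances:
  R: Z = R = 3710 Ω
  L: Z = jωL = j·9.299e+04·0.197 = 0 + j1.832e+04 Ω
  C: Z = 1/(jωC) = -j/(ω·C) = 0 - j2.358 Ω
Step 3 — Series combination: Z_total = R + L + C = 3710 + j1.832e+04 Ω = 1.869e+04∠78.5° Ω.
Step 4 — Source phasor: V = 5∠121.9° V = -2.642 + j4.245 V.
Step 5 — Ohm's law: I = V / Z_total = (-2.642 + j4.245) / (3710 + j1.832e+04) = 0.0001945 + j0.0001837 A.
Step 6 — Convert to polar: |I| = 0.0002675 A, ∠I = 43.4°.

I = 0.0002675∠43.4° A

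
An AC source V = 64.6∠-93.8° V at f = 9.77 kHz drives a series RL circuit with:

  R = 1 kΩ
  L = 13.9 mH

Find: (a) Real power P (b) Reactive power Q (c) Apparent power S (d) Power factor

Step 1 — Angular frequency: ω = 2π·f = 2π·9770 = 6.139e+04 rad/s.
Step 2 — Component impedances:
  R: Z = R = 1000 Ω
  L: Z = jωL = j·6.139e+04·0.0139 = 0 + j853.3 Ω
Step 3 — Series combination: Z_total = R + L = 1000 + j853.3 Ω = 1315∠40.5° Ω.
Step 4 — Source phasor: V = 64.6∠-93.8° V = -4.281 - j64.46 V.
Step 5 — Current: I = V / Z = -0.0343 - j0.03519 A = 0.04914∠-134.3° A.
Step 6 — Complex power: S = V·I* = 2.415 + j2.061 VA.
Step 7 — Real power: P = Re(S) = 2.415 W.
Step 8 — Reactive power: Q = Im(S) = 2.061 VAR.
Step 9 — Apparent power: |S| = 3.175 VA.
Step 10 — Power factor: PF = P/|S| = 0.7607 (lagging).

(a) P = 2.415 W  (b) Q = 2.061 VAR  (c) S = 3.175 VA  (d) PF = 0.7607 (lagging)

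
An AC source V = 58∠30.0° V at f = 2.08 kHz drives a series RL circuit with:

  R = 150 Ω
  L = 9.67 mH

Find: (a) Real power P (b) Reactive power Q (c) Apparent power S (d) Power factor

Step 1 — Angular frequency: ω = 2π·f = 2π·2080 = 1.307e+04 rad/s.
Step 2 — Component impedances:
  R: Z = R = 150 Ω
  L: Z = jωL = j·1.307e+04·0.00967 = 0 + j126.4 Ω
Step 3 — Series combination: Z_total = R + L = 150 + j126.4 Ω = 196.1∠40.1° Ω.
Step 4 — Source phasor: V = 58∠30.0° V = 50.23 + j29 V.
Step 5 — Current: I = V / Z = 0.2911 - j0.05193 A = 0.2957∠-10.1° A.
Step 6 — Complex power: S = V·I* = 13.12 + j11.05 VA.
Step 7 — Real power: P = Re(S) = 13.12 W.
Step 8 — Reactive power: Q = Im(S) = 11.05 VAR.
Step 9 — Apparent power: |S| = 17.15 VA.
Step 10 — Power factor: PF = P/|S| = 0.7648 (lagging).

(a) P = 13.12 W  (b) Q = 11.05 VAR  (c) S = 17.15 VA  (d) PF = 0.7648 (lagging)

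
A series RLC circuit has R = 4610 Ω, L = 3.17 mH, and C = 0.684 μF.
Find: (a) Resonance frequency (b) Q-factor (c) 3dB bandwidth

Step 1 — Resonance: ω₀ = 1/√(LC) = 1/√(0.00317·6.84e-07) = 2.148e+04 rad/s.
Step 2 — f₀ = ω₀/(2π) = 3418 Hz.
Step 3 — Series Q: Q = ω₀L/R = 2.148e+04·0.00317/4610 = 0.01477.
Step 4 — Bandwidth: Δω = ω₀/Q = 1.454e+06 rad/s; BW = Δω/(2π) = 2.315e+05 Hz.

(a) f₀ = 3418 Hz  (b) Q = 0.01477  (c) BW = 2.315e+05 Hz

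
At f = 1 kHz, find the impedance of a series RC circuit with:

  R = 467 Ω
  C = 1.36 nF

Step 1 — Angular frequency: ω = 2π·f = 2π·1000 = 6283 rad/s.
Step 2 — Component impedances:
  R: Z = R = 467 Ω
  C: Z = 1/(jωC) = -j/(ω·C) = 0 - j1.17e+05 Ω
Step 3 — Series combination: Z_total = R + C = 467 - j1.17e+05 Ω = 1.17e+05∠-89.8° Ω.

Z = 467 - j1.17e+05 Ω = 1.17e+05∠-89.8° Ω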